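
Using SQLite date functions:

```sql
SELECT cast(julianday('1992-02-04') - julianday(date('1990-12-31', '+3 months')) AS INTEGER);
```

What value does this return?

310

Adding +3 months to 1990-12-31 gives 1991-03-31.
0 days remain in March 1991 after the 31st (31 − 31).
Full months from April 1991 through January 1992 contribute their day counts.
Then 4 days into February 1992.
Total: 0 + 30 + 31 + 30 + 31 + 31 + 30 + 31 + 30 + 31 + 31 + 4 = 310.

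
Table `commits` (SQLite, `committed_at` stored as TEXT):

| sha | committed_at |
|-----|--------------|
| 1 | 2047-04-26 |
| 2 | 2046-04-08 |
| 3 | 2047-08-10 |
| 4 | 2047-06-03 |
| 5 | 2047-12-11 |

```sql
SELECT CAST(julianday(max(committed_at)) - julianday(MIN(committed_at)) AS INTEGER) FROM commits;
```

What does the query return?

612

MIN = 2046-04-08, MAX = 2047-12-11.
22 days remain in April 2046 after the 8th (30 − 8).
Full months from May 2046 through November 2047 contribute their day counts.
Then 11 days into December 2047.
Total: 22 + 31 + 30 + 31 + 31 + 30 + 31 + 30 + 31 + 31 + 28 + 31 + 30 + 31 + 30 + 31 + 31 + 30 + 31 + 30 + 11 = 612.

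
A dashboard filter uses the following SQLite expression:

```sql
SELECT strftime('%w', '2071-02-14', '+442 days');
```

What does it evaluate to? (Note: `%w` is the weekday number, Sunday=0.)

0

First apply '+442 days': 2071-02-14 → 2072-05-01.
2072-05-01 is a Sunday; with Sunday=0 that is 0.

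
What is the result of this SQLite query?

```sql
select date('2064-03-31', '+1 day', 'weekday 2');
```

2064-04-01

March 2064 has 31 days; 0 remain after the 31st, so 1 days reach 2064-04-01.
`weekday 2` advances to the next Tuesday; 2064-04-01 is already a Tuesday, so it stays at 2064-04-01.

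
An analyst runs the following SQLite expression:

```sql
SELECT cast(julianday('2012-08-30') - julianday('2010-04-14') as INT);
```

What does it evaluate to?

869

16 days remain in April 2010 after the 14th (30 − 14).
Full months from May 2010 through July 2012 contribute their day counts.
Then 30 days into August 2012.
Total: 16 + 31 + 30 + 31 + 31 + 30 + 31 + 30 + 31 + 31 + 28 + 31 + 30 + 31 + 30 + 31 + 31 + 30 + 31 + 30 + 31 + 31 + 29 + 31 + 30 + 31 + 30 + 31 + 30 = 869.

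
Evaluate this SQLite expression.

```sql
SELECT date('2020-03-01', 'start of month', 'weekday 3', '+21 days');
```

2020-03-25

`start of month` rewinds 2020-03-01 to 2020-03-01.
`weekday 3` advances to the next Wednesday; 2020-03-01 is a Sunday, so it moves forward to 2020-03-04.
Advancing 21 more days within March lands on 2020-03-25.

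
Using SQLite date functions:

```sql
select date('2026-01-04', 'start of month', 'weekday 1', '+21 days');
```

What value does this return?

2026-01-26

`start of month` rewinds 2026-01-04 to 2026-01-01.
`weekday 1` advances to the next Monday; 2026-01-01 is a Thursday, so it moves forward to 2026-01-05.
Advancing 21 more days within January lands on 2026-01-26.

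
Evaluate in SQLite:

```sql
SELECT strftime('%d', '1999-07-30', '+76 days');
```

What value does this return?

14

First apply '+76 days': 1999-07-30 → 1999-10-14.
`%d` extracts the 2-digit day of month: 14.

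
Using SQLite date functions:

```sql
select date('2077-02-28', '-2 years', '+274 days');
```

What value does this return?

Adding -2 years to 2077-02-28 gives 2075-02-28.
Applying '+274 days' to 2075-02-28: counting 274 days forward gives 2075-11-29.

2075-11-29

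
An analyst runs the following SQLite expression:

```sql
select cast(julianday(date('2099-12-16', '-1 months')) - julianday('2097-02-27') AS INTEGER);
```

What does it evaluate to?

992

Adding -1 month to 2099-12-16 gives 2099-11-16.
1 day remains in February 2097 after the 27th (28 − 27).
Full months from March 2097 through October 2099 contribute their day counts.
Then 16 days into November 2099.
Total: 1 + 31 + 30 + 31 + 30 + 31 + 31 + 30 + 31 + 30 + 31 + 31 + 28 + 31 + 30 + 31 + 30 + 31 + 31 + 30 + 31 + 30 + 31 + 31 + 28 + 31 + 30 + 31 + 30 + 31 + 31 + 30 + 31 + 16 = 992.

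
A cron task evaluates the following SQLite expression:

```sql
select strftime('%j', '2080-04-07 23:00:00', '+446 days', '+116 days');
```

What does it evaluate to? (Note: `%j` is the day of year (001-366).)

294

First apply '+446 days', '+116 days': 2080-04-07 23:00:00 → 2081-10-21 23:00:00.
Day-of-year for 2081-10-21: days since 2081-01-01 inclusive = 294, zero-padded to 294.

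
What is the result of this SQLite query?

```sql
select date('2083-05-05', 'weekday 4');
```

`weekday 4` advances to the next Thursday; 2083-05-05 is a Wednesday, so it moves forward to 2083-05-06.

2083-05-06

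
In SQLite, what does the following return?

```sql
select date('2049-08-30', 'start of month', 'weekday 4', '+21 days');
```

2049-08-26

`start of month` rewinds 2049-08-30 to 2049-08-01.
`weekday 4` advances to the next Thursday; 2049-08-01 is a Sunday, so it moves forward to 2049-08-05.
Advancing 21 more days within August lands on 2049-08-26.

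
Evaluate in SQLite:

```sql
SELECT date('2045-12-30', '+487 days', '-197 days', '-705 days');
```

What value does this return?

Applying '+487 days' to 2045-12-30: counting 487 days forward gives 2047-05-01.
Applying '-197 days' to 2047-05-01: counting 197 days back gives 2046-10-16.
Applying '-705 days' to 2046-10-16: counting 705 days back gives 2044-11-10.

2044-11-10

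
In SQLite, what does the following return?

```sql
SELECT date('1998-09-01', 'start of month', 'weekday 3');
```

1998-09-02

`start of month` rewinds 1998-09-01 to 1998-09-01.
`weekday 3` advances to the next Wednesday; 1998-09-01 is a Tuesday, so it moves forward to 1998-09-02.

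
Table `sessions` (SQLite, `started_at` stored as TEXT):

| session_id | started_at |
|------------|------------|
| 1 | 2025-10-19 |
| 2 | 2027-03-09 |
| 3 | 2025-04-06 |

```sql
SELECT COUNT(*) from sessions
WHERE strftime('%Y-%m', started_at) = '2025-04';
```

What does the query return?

Rows with year-month 2025-04: 2025-04-06 → 1.

1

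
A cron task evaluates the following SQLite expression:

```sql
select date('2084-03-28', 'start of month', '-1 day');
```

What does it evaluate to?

`start of month` rewinds 2084-03-28 to 2084-03-01.
Going back 1 day from 2084-03-01 reaches 2084-02-29 (last day of February, 29 days).

2084-02-29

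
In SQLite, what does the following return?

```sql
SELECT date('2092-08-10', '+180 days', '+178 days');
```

Applying '+180 days' to 2092-08-10: counting 180 days forward gives 2093-02-06.
Applying '+178 days' to 2093-02-06: counting 178 days forward gives 2093-08-03.

2093-08-03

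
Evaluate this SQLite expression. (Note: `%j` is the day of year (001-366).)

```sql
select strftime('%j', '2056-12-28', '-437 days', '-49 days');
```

242

First apply '-437 days', '-49 days': 2056-12-28 → 2055-08-30.
Day-of-year for 2055-08-30: days since 2055-01-01 inclusive = 242, zero-padded to 242.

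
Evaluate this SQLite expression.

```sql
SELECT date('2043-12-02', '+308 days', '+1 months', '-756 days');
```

2042-10-11

Applying '+308 days' to 2043-12-02: counting 308 days forward gives 2044-10-05.
Adding +1 month to 2044-10-05 gives 2044-11-05.
Applying '-756 days' to 2044-11-05: counting 756 days back gives 2042-10-11.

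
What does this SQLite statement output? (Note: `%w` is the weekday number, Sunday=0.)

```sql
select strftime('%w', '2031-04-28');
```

1

2031-04-28 is a Monday; with Sunday=0 that is 1.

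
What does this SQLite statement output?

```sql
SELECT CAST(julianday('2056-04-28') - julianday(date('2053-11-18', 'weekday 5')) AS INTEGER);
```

`weekday 5` advances to the next Friday; 2053-11-18 is a Tuesday, so it moves forward to 2053-11-21.
9 days remain in November 2053 after the 21st (30 − 21).
Full months from December 2053 through March 2056 contribute their day counts.
Then 28 days into April 2056.
Total: 9 + 31 + 31 + 28 + 31 + 30 + 31 + 30 + 31 + 31 + 30 + 31 + 30 + 31 + 31 + 28 + 31 + 30 + 31 + 30 + 31 + 31 + 30 + 31 + 30 + 31 + 31 + 29 + 31 + 28 = 889.

889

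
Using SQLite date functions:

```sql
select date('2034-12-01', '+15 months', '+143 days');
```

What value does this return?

Adding +15 months to 2034-12-01 gives 2036-03-01.
Applying '+143 days' to 2036-03-01: counting 143 days forward gives 2036-07-22.

2036-07-22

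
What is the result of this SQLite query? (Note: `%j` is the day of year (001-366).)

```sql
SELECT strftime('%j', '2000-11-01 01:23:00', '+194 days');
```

First apply '+194 days': 2000-11-01 01:23:00 → 2001-05-14 01:23:00.
Day-of-year for 2001-05-14: days since 2001-01-01 inclusive = 134, zero-padded to 134.

134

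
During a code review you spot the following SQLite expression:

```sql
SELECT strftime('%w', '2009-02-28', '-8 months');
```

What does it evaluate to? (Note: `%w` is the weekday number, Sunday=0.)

6

First apply '-8 months': 2009-02-28 → 2008-06-28.
2008-06-28 is a Saturday; with Sunday=0 that is 6.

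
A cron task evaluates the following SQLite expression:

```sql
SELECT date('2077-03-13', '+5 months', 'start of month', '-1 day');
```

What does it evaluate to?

Adding +5 months to 2077-03-13 gives 2077-08-13.
`start of month` rewinds 2077-08-13 to 2077-08-01.
Going back 1 day from 2077-08-01 reaches 2077-07-31 (last day of July, 31 days).

2077-07-31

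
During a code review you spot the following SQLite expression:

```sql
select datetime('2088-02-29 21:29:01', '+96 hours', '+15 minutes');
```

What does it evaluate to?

+96 hours from 2088-02-29 21:29:01 is 2088-03-04 21:29:01 (crosses midnight).
+15 minutes from 2088-03-04 21:29:01 is 2088-03-04 21:44:01.

2088-03-04 21:44:01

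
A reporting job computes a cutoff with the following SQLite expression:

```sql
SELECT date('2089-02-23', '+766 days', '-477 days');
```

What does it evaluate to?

Applying '+766 days' to 2089-02-23: counting 766 days forward gives 2091-03-31.
Applying '-477 days' to 2091-03-31: counting 477 days back gives 2089-12-09.

2089-12-09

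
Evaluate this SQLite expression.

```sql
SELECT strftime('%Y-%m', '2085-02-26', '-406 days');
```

First apply '-406 days': 2085-02-26 → 2084-01-17.
`%Y-%m` extracts the year-month: 2084-01.

2084-01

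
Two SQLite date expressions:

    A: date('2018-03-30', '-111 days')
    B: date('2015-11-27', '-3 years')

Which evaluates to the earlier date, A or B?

A = 2017-12-09.
B = 2012-11-27.
B is earlier.

B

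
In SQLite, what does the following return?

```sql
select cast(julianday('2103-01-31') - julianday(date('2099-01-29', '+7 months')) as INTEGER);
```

1250

Adding +7 months to 2099-01-29 gives 2099-08-29.
2 days remain in August 2099 after the 29th (31 − 29).
Full months from September 2099 through December 2102 contribute their day counts.
Then 31 days into January 2103.
Total: 2 + 30 + 31 + 30 + 31 + 31 + 28 + 31 + 30 + 31 + 30 + 31 + 31 + 30 + 31 + 30 + 31 + 31 + 28 + 31 + 30 + 31 + 30 + 31 + 31 + 30 + 31 + 30 + 31 + 31 + 28 + 31 + 30 + 31 + 30 + 31 + 31 + 30 + 31 + 30 + 31 + 31 = 1250.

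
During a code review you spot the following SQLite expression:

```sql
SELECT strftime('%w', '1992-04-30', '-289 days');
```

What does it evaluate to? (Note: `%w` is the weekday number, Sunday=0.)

First apply '-289 days': 1992-04-30 → 1991-07-16.
1991-07-16 is a Tuesday; with Sunday=0 that is 2.

2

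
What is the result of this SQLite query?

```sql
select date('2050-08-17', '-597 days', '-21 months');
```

2047-03-28

Applying '-597 days' to 2050-08-17: counting 597 days back gives 2048-12-28.
Adding -21 months to 2048-12-28 gives 2047-03-28.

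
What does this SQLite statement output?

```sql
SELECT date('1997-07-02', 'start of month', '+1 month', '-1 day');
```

`start of month` rewinds 1997-07-02 to 1997-07-01.
Adding +1 month to 1997-07-01 gives 1997-08-01.
Going back 1 day from 1997-08-01 reaches 1997-07-31 (last day of July, 31 days).

1997-07-31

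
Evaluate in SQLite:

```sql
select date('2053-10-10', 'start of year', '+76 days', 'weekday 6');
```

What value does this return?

`start of year` rewinds 2053-10-10 to 2053-01-01.
Applying '+76 days' to 2053-01-01: counting 76 days forward gives 2053-03-18.
`weekday 6` advances to the next Saturday; 2053-03-18 is a Tuesday, so it moves forward to 2053-03-22.

2053-03-22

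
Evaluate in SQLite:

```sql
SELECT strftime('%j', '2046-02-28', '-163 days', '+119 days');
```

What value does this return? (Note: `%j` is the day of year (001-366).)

015

First apply '-163 days', '+119 days': 2046-02-28 → 2046-01-15.
Day-of-year for 2046-01-15: days since 2046-01-01 inclusive = 15, zero-padded to 015.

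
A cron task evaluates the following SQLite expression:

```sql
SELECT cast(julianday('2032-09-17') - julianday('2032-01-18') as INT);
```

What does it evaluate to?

243

13 days remain in January 2032 after the 18th (31 − 18).
Full months from February 2032 through August 2032 contribute their day counts.
Then 17 days into September 2032.
Total: 13 + 29 + 31 + 30 + 31 + 30 + 31 + 31 + 17 = 243.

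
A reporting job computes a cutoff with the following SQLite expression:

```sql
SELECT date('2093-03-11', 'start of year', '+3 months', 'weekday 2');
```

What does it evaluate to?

2093-04-07

`start of year` rewinds 2093-03-11 to 2093-01-01.
Adding +3 months to 2093-01-01 gives 2093-04-01.
`weekday 2` advances to the next Tuesday; 2093-04-01 is a Wednesday, so it moves forward to 2093-04-07.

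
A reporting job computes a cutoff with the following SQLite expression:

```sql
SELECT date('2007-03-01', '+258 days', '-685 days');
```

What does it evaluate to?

2005-12-29

Applying '+258 days' to 2007-03-01: counting 258 days forward gives 2007-11-14.
Applying '-685 days' to 2007-11-14: counting 685 days back gives 2005-12-29.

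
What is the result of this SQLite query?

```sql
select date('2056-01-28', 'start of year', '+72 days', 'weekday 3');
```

`start of year` rewinds 2056-01-28 to 2056-01-01.
Applying '+72 days' to 2056-01-01: counting 72 days forward gives 2056-03-13.
`weekday 3` advances to the next Wednesday; 2056-03-13 is a Monday, so it moves forward to 2056-03-15.

2056-03-15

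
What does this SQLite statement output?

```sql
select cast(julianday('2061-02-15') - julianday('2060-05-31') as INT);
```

0 days remain in May 2060 after the 31st (31 − 31).
Full months from June 2060 through January 2061 contribute their day counts.
Then 15 days into February 2061.
Total: 0 + 30 + 31 + 31 + 30 + 31 + 30 + 31 + 31 + 15 = 260.

260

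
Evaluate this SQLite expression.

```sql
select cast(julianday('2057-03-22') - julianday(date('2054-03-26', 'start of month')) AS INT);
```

`start of month` rewinds 2054-03-26 to 2054-03-01.
30 days remain in March 2054 after the 1st (31 − 1).
Full months from April 2054 through February 2057 contribute their day counts.
Then 22 days into March 2057.
Total: 30 + 30 + 31 + 30 + 31 + 31 + 30 + 31 + 30 + 31 + 31 + 28 + 31 + 30 + 31 + 30 + 31 + 31 + 30 + 31 + 30 + 31 + 31 + 29 + 31 + 30 + 31 + 30 + 31 + 31 + 30 + 31 + 30 + 31 + 31 + 28 + 22 = 1117.

1117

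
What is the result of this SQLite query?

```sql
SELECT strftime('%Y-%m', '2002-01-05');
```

2002-01

`%Y-%m` extracts the year-month: 2002-01.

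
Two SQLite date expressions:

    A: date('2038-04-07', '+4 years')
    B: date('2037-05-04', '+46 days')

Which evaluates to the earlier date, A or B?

B

A = 2042-04-07.
B = 2037-06-19.
B is earlier.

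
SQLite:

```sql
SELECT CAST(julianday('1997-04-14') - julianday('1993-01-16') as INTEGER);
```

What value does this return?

15 days remain in January 1993 after the 16th (31 − 16).
Full months from February 1993 through March 1997 contribute their day counts.
Then 14 days into April 1997.
Total: 15 + 28 + 31 + 30 + 31 + 30 + 31 + 31 + 30 + 31 + 30 + 31 + 31 + 28 + 31 + 30 + 31 + 30 + 31 + 31 + 30 + 31 + 30 + 31 + 31 + 28 + 31 + 30 + 31 + 30 + 31 + 31 + 30 + 31 + 30 + 31 + 31 + 29 + 31 + 30 + 31 + 30 + 31 + 31 + 30 + 31 + 30 + 31 + 31 + 28 + 31 + 14 = 1549.

1549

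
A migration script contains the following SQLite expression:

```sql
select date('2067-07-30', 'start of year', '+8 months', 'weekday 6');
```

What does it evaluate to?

2067-09-03

`start of year` rewinds 2067-07-30 to 2067-01-01.
Adding +8 months to 2067-01-01 gives 2067-09-01.
`weekday 6` advances to the next Saturday; 2067-09-01 is a Thursday, so it moves forward to 2067-09-03.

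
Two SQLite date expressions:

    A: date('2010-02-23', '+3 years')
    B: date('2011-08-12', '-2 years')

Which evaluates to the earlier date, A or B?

B

A = 2013-02-23.
B = 2009-08-12.
B is earlier.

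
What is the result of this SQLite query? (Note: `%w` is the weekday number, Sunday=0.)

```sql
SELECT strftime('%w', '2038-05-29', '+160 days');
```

5

First apply '+160 days': 2038-05-29 → 2038-11-05.
2038-11-05 is a Friday; with Sunday=0 that is 5.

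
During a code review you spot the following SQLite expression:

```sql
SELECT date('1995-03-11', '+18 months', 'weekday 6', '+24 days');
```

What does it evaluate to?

Adding +18 months to 1995-03-11 gives 1996-09-11.
`weekday 6` advances to the next Saturday; 1996-09-11 is a Wednesday, so it moves forward to 1996-09-14.
September 1996 has 30 days; 16 remain after the 14th, so 17 days reach 1996-10-01.
Advancing 7 more days within October lands on 1996-10-08.

1996-10-08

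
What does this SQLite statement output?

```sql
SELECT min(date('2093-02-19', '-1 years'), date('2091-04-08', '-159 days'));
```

date('2093-02-19', '-1 years') → 2092-02-19.
date('2091-04-08', '-159 days') → 2090-10-31.
Earlier of the two is 2090-10-31.

2090-10-31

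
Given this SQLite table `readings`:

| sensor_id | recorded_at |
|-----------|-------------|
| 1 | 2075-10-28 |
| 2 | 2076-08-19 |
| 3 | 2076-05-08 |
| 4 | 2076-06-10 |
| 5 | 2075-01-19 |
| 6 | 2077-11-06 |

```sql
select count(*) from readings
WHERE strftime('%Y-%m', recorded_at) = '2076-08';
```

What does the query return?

1

Rows with year-month 2076-08: 2076-08-19 → 1.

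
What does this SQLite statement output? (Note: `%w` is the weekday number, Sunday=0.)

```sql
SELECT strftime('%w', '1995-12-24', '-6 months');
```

First apply '-6 months': 1995-12-24 → 1995-06-24.
1995-06-24 is a Saturday; with Sunday=0 that is 6.

6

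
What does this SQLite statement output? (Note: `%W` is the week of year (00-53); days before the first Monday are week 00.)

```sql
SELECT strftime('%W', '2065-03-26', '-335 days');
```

First apply '-335 days': 2065-03-26 → 2064-04-25.
2064-04-25 is a Friday. SQLite's %W counts Mondays since the year started; the result is 16.

16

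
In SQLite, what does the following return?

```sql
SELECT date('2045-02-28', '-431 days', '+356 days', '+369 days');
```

Applying '-431 days' to 2045-02-28: counting 431 days back gives 2043-12-25.
Applying '+356 days' to 2043-12-25: counting 356 days forward gives 2044-12-15.
Applying '+369 days' to 2044-12-15: counting 369 days forward gives 2045-12-19.

2045-12-19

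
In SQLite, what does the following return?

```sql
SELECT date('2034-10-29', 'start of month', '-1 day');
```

`start of month` rewinds 2034-10-29 to 2034-10-01.
Going back 1 day from 2034-10-01 reaches 2034-09-30 (last day of September, 30 days).

2034-09-30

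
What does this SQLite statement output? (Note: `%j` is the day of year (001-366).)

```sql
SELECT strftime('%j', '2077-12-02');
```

Day-of-year for 2077-12-02: days since 2077-01-01 inclusive = 336, zero-padded to 336.

336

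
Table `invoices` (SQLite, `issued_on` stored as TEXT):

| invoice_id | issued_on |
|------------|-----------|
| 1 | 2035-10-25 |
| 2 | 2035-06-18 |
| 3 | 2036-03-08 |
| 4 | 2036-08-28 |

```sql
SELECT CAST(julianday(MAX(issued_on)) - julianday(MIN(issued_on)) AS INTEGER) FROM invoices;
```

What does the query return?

MIN = 2035-06-18, MAX = 2036-08-28.
12 days remain in June 2035 after the 18th (30 − 18).
Full months from July 2035 through July 2036 contribute their day counts.
Then 28 days into August 2036.
Total: 12 + 31 + 31 + 30 + 31 + 30 + 31 + 31 + 29 + 31 + 30 + 31 + 30 + 31 + 28 = 437.

437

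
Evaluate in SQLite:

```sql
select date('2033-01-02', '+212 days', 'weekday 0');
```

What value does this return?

2033-08-07

Applying '+212 days' to 2033-01-02: counting 212 days forward gives 2033-08-02.
`weekday 0` advances to the next Sunday; 2033-08-02 is a Tuesday, so it moves forward to 2033-08-07.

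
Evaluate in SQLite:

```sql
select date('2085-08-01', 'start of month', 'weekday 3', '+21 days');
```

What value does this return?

`start of month` rewinds 2085-08-01 to 2085-08-01.
`weekday 3` advances to the next Wednesday; 2085-08-01 is already a Wednesday, so it stays at 2085-08-01.
Advancing 21 more days within August lands on 2085-08-22.

2085-08-22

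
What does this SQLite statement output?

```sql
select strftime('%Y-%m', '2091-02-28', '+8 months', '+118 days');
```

First apply '+8 months', '+118 days': 2091-02-28 → 2092-02-23.
`%Y-%m` extracts the year-month: 2092-02.

2092-02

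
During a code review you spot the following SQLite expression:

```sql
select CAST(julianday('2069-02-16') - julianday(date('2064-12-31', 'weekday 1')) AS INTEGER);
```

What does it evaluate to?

1503

`weekday 1` advances to the next Monday; 2064-12-31 is a Wednesday, so it moves forward to 2065-01-05.
26 days remain in January 2065 after the 5th (31 − 5).
Full months from February 2065 through January 2069 contribute their day counts.
Then 16 days into February 2069.
Total: 26 + 28 + 31 + 30 + 31 + 30 + 31 + 31 + 30 + 31 + 30 + 31 + 31 + 28 + 31 + 30 + 31 + 30 + 31 + 31 + 30 + 31 + 30 + 31 + 31 + 28 + 31 + 30 + 31 + 30 + 31 + 31 + 30 + 31 + 30 + 31 + 31 + 29 + 31 + 30 + 31 + 30 + 31 + 31 + 30 + 31 + 30 + 31 + 31 + 16 = 1503.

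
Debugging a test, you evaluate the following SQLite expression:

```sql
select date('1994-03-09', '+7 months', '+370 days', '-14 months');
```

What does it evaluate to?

1994-08-14

Adding +7 months to 1994-03-09 gives 1994-10-09.
Applying '+370 days' to 1994-10-09: counting 370 days forward gives 1995-10-14.
Adding -14 months to 1995-10-14 gives 1994-08-14.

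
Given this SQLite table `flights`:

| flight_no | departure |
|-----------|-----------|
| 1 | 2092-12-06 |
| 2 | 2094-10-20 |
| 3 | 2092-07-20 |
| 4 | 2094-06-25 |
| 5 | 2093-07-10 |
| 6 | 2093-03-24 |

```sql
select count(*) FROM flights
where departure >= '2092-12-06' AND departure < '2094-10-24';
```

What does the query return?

5

Rows in [2092-12-06, 2094-10-24): 2092-12-06, 2094-10-20, 2094-06-25, 2093-07-10, 2093-03-24 → 5 rows.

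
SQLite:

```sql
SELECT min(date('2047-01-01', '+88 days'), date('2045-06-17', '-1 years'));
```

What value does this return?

2044-06-17

date('2047-01-01', '+88 days') → 2047-03-30.
date('2045-06-17', '-1 years') → 2044-06-17.
Earlier of the two is 2044-06-17.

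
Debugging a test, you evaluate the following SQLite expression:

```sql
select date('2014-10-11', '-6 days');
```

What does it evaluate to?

Going back 6 days within October lands on 2014-10-05.

2014-10-05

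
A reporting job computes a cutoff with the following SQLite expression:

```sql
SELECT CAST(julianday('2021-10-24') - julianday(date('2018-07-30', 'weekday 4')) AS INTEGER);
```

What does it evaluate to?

`weekday 4` advances to the next Thursday; 2018-07-30 is a Monday, so it moves forward to 2018-08-02.
29 days remain in August 2018 after the 2nd (31 − 2).
Full months from September 2018 through September 2021 contribute their day counts.
Then 24 days into October 2021.
Total: 29 + 30 + 31 + 30 + 31 + 31 + 28 + 31 + 30 + 31 + 30 + 31 + 31 + 30 + 31 + 30 + 31 + 31 + 29 + 31 + 30 + 31 + 30 + 31 + 31 + 30 + 31 + 30 + 31 + 31 + 28 + 31 + 30 + 31 + 30 + 31 + 31 + 30 + 24 = 1179.

1179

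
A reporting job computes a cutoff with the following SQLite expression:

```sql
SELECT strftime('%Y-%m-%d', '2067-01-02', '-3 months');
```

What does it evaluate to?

First apply '-3 months': 2067-01-02 → 2066-10-02.
`%Y-%m-%d` extracts the ISO date: 2066-10-02.

2066-10-02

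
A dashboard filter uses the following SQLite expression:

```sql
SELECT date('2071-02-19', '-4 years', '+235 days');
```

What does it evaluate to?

2067-10-12

Adding -4 years to 2071-02-19 gives 2067-02-19.
Applying '+235 days' to 2067-02-19: counting 235 days forward gives 2067-10-12.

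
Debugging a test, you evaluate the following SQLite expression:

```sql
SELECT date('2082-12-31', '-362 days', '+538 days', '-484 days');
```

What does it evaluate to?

Applying '-362 days' to 2082-12-31: counting 362 days back gives 2082-01-03.
Applying '+538 days' to 2082-01-03: counting 538 days forward gives 2083-06-25.
Applying '-484 days' to 2083-06-25: counting 484 days back gives 2082-02-26.

2082-02-26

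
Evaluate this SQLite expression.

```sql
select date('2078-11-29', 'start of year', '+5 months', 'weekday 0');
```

`start of year` rewinds 2078-11-29 to 2078-01-01.
Adding +5 months to 2078-01-01 gives 2078-06-01.
`weekday 0` advances to the next Sunday; 2078-06-01 is a Wednesday, so it moves forward to 2078-06-05.

2078-06-05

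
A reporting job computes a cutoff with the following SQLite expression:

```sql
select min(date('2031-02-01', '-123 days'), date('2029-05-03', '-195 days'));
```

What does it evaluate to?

date('2031-02-01', '-123 days') → 2030-10-01.
date('2029-05-03', '-195 days') → 2028-10-20.
Earlier of the two is 2028-10-20.

2028-10-20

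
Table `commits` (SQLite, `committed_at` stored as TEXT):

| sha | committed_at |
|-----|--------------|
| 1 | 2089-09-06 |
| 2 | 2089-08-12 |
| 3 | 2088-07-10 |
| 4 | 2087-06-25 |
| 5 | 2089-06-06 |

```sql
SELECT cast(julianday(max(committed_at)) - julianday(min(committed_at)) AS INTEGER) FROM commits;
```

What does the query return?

MIN = 2087-06-25, MAX = 2089-09-06.
5 days remain in June 2087 after the 25th (30 − 25).
Full months from July 2087 through August 2089 contribute their day counts.
Then 6 days into September 2089.
Total: 5 + 31 + 31 + 30 + 31 + 30 + 31 + 31 + 29 + 31 + 30 + 31 + 30 + 31 + 31 + 30 + 31 + 30 + 31 + 31 + 28 + 31 + 30 + 31 + 30 + 31 + 31 + 6 = 804.

804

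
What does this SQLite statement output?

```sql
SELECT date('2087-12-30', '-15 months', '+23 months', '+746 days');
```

2090-09-15

Adding -15 months to 2087-12-30 gives 2086-09-30.
Adding +23 months to 2086-09-30 gives 2088-08-30.
Applying '+746 days' to 2088-08-30: counting 746 days forward gives 2090-09-15.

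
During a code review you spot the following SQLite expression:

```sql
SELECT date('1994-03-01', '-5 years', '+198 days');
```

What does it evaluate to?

1989-09-15

Adding -5 years to 1994-03-01 gives 1989-03-01.
Applying '+198 days' to 1989-03-01: counting 198 days forward gives 1989-09-15.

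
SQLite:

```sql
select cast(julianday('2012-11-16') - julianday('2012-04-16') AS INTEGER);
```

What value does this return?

14 days remain in April 2012 after the 16th (30 − 16).
Full months from May 2012 through October 2012 contribute their day counts.
Then 16 days into November 2012.
Total: 14 + 31 + 30 + 31 + 31 + 30 + 31 + 16 = 214.

214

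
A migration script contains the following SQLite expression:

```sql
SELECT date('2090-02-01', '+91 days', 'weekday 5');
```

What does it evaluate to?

2090-05-05

Applying '+91 days' to 2090-02-01: counting 91 days forward gives 2090-05-03.
`weekday 5` advances to the next Friday; 2090-05-03 is a Wednesday, so it moves forward to 2090-05-05.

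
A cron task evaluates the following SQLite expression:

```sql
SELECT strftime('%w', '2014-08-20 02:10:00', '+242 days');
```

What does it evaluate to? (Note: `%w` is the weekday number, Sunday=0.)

First apply '+242 days': 2014-08-20 02:10:00 → 2015-04-19 02:10:00.
2015-04-19 is a Sunday; with Sunday=0 that is 0.

0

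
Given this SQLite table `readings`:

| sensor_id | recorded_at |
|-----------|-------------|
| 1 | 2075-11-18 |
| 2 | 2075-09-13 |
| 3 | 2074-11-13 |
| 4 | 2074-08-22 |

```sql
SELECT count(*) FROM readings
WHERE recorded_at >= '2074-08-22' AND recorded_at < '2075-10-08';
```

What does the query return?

3

Rows in [2074-08-22, 2075-10-08): 2075-09-13, 2074-11-13, 2074-08-22 → 3 rows.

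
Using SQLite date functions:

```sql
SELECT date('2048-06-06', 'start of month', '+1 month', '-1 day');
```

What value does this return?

`start of month` rewinds 2048-06-06 to 2048-06-01.
Adding +1 month to 2048-06-01 gives 2048-07-01.
Going back 1 day from 2048-07-01 reaches 2048-06-30 (last day of June, 30 days).

2048-06-30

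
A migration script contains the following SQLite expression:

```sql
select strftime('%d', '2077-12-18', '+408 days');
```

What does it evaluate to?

30

First apply '+408 days': 2077-12-18 → 2079-01-30.
`%d` extracts the 2-digit day of month: 30.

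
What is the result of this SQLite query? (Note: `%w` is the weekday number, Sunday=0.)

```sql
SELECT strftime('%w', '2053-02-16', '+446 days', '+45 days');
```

1

First apply '+446 days', '+45 days': 2053-02-16 → 2054-06-22.
2054-06-22 is a Monday; with Sunday=0 that is 1.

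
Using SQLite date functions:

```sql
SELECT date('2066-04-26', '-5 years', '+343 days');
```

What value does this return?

2062-04-04

Adding -5 years to 2066-04-26 gives 2061-04-26.
Applying '+343 days' to 2061-04-26: counting 343 days forward gives 2062-04-04.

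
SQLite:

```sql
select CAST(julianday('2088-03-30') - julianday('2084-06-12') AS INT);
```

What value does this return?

18 days remain in June 2084 after the 12th (30 − 12).
Full months from July 2084 through February 2088 contribute their day counts.
Then 30 days into March 2088.
Total: 18 + 31 + 31 + 30 + 31 + 30 + 31 + 31 + 28 + 31 + 30 + 31 + 30 + 31 + 31 + 30 + 31 + 30 + 31 + 31 + 28 + 31 + 30 + 31 + 30 + 31 + 31 + 30 + 31 + 30 + 31 + 31 + 28 + 31 + 30 + 31 + 30 + 31 + 31 + 30 + 31 + 30 + 31 + 31 + 29 + 30 = 1387.

1387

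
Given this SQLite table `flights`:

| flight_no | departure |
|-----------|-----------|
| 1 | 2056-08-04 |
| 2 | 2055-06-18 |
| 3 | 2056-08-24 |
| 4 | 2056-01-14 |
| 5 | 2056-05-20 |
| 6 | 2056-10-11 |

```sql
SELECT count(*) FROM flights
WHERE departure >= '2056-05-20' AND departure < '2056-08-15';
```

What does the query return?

2

Rows in [2056-05-20, 2056-08-15): 2056-08-04, 2056-05-20 → 2 rows.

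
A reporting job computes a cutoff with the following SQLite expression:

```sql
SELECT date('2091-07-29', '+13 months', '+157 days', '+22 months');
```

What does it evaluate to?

Adding +13 months to 2091-07-29 gives 2092-08-29.
Applying '+157 days' to 2092-08-29: counting 157 days forward gives 2093-02-02.
Adding +22 months to 2093-02-02 gives 2094-12-02.

2094-12-02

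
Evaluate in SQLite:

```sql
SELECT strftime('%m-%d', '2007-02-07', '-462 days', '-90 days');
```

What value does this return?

First apply '-462 days', '-90 days': 2007-02-07 → 2005-08-04.
`%m-%d` extracts the month-day: 08-04.

08-04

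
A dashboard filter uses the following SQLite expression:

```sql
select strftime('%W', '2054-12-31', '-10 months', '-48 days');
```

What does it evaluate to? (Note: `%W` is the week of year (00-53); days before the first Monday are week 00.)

02

First apply '-10 months', '-48 days': 2054-12-31 → 2054-01-14.
2054-01-14 is a Wednesday. SQLite's %W counts Mondays since the year started; the result is 02.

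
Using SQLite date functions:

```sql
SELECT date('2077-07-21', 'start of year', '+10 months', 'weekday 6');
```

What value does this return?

`start of year` rewinds 2077-07-21 to 2077-01-01.
Adding +10 months to 2077-01-01 gives 2077-11-01.
`weekday 6` advances to the next Saturday; 2077-11-01 is a Monday, so it moves forward to 2077-11-06.

2077-11-06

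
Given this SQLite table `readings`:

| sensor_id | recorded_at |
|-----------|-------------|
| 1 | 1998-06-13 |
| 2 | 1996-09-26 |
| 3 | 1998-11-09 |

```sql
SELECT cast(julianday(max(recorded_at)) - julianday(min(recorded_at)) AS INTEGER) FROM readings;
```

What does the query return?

774

MIN = 1996-09-26, MAX = 1998-11-09.
4 days remain in September 1996 after the 26th (30 − 26).
Full months from October 1996 through October 1998 contribute their day counts.
Then 9 days into November 1998.
Total: 4 + 31 + 30 + 31 + 31 + 28 + 31 + 30 + 31 + 30 + 31 + 31 + 30 + 31 + 30 + 31 + 31 + 28 + 31 + 30 + 31 + 30 + 31 + 31 + 30 + 31 + 9 = 774.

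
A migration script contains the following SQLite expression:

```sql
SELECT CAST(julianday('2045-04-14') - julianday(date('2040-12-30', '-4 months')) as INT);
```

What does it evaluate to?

Adding -4 months to 2040-12-30 gives 2040-08-30.
1 day remains in August 2040 after the 30th (31 − 30).
Full months from September 2040 through March 2045 contribute their day counts.
Then 14 days into April 2045.
Total: 1 + 30 + 31 + 30 + 31 + 31 + 28 + 31 + 30 + 31 + 30 + 31 + 31 + 30 + 31 + 30 + 31 + 31 + 28 + 31 + 30 + 31 + 30 + 31 + 31 + 30 + 31 + 30 + 31 + 31 + 28 + 31 + 30 + 31 + 30 + 31 + 31 + 30 + 31 + 30 + 31 + 31 + 29 + 31 + 30 + 31 + 30 + 31 + 31 + 30 + 31 + 30 + 31 + 31 + 28 + 31 + 14 = 1688.

1688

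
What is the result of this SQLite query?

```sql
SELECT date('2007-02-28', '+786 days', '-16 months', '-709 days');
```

2006-01-14

Applying '+786 days' to 2007-02-28: counting 786 days forward gives 2009-04-24.
Adding -16 months to 2009-04-24 gives 2007-12-24.
Applying '-709 days' to 2007-12-24: counting 709 days back gives 2006-01-14.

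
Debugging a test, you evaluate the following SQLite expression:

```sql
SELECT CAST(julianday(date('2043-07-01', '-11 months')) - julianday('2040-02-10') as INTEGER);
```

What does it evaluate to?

Adding -11 months to 2043-07-01 gives 2042-08-01.
19 days remain in February 2040 after the 10th (29 − 10).
Full months from March 2040 through July 2042 contribute their day counts.
Then 1 day into August 2042.
Total: 19 + 31 + 30 + 31 + 30 + 31 + 31 + 30 + 31 + 30 + 31 + 31 + 28 + 31 + 30 + 31 + 30 + 31 + 31 + 30 + 31 + 30 + 31 + 31 + 28 + 31 + 30 + 31 + 30 + 31 + 1 = 903.

903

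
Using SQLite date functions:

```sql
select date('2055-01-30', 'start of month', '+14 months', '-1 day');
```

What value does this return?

2056-02-29

`start of month` rewinds 2055-01-30 to 2055-01-01.
Adding +14 months to 2055-01-01 gives 2056-03-01.
Going back 1 day from 2056-03-01 reaches 2056-02-29 (last day of February, 29 days).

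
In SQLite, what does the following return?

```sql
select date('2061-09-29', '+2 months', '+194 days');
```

2062-06-11

Adding +2 months to 2061-09-29 gives 2061-11-29.
Applying '+194 days' to 2061-11-29: counting 194 days forward gives 2062-06-11.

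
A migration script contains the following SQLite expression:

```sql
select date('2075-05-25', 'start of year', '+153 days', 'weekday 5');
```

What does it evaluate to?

`start of year` rewinds 2075-05-25 to 2075-01-01.
Applying '+153 days' to 2075-01-01: counting 153 days forward gives 2075-06-03.
`weekday 5` advances to the next Friday; 2075-06-03 is a Monday, so it moves forward to 2075-06-07.

2075-06-07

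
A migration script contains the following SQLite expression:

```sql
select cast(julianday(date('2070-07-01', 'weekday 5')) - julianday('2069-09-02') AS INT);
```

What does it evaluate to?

305

`weekday 5` advances to the next Friday; 2070-07-01 is a Tuesday, so it moves forward to 2070-07-04.
28 days remain in September 2069 after the 2nd (30 − 2).
Full months from October 2069 through June 2070 contribute their day counts.
Then 4 days into July 2070.
Total: 28 + 31 + 30 + 31 + 31 + 28 + 31 + 30 + 31 + 30 + 4 = 305.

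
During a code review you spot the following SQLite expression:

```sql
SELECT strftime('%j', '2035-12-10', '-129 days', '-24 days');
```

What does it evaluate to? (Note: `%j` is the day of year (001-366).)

First apply '-129 days', '-24 days': 2035-12-10 → 2035-07-10.
Day-of-year for 2035-07-10: days since 2035-01-01 inclusive = 191, zero-padded to 191.

191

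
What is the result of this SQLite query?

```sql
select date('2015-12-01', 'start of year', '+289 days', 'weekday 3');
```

2015-10-21

`start of year` rewinds 2015-12-01 to 2015-01-01.
Applying '+289 days' to 2015-01-01: counting 289 days forward gives 2015-10-17.
`weekday 3` advances to the next Wednesday; 2015-10-17 is a Saturday, so it moves forward to 2015-10-21.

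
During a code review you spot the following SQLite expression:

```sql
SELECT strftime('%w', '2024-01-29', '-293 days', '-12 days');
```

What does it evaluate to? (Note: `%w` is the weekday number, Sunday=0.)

First apply '-293 days', '-12 days': 2024-01-29 → 2023-03-30.
2023-03-30 is a Thursday; with Sunday=0 that is 4.

4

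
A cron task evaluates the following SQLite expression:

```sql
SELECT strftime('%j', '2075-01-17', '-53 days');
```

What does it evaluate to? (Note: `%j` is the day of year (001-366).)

329

First apply '-53 days': 2075-01-17 → 2074-11-25.
Day-of-year for 2074-11-25: days since 2074-01-01 inclusive = 329, zero-padded to 329.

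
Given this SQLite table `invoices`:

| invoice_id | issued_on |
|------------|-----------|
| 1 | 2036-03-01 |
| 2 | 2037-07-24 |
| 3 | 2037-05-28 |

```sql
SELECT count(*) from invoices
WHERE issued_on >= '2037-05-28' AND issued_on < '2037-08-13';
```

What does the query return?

2

Rows in [2037-05-28, 2037-08-13): 2037-07-24, 2037-05-28 → 2 rows.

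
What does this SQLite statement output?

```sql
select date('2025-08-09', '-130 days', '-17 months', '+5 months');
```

Applying '-130 days' to 2025-08-09: counting 130 days back gives 2025-04-01.
Adding -17 months to 2025-04-01 gives 2023-11-01.
Adding +5 months to 2023-11-01 gives 2024-04-01.

2024-04-01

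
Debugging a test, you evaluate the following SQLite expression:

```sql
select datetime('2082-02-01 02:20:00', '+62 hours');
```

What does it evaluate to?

+62 hours from 2082-02-01 02:20:00 is 2082-02-03 16:20:00 (crosses midnight).

2082-02-03 16:20:00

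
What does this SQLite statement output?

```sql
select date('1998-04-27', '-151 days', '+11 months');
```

1998-10-27

Applying '-151 days' to 1998-04-27: counting 151 days back gives 1997-11-27.
Adding +11 months to 1997-11-27 gives 1998-10-27.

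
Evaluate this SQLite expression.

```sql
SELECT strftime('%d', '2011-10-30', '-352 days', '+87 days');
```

07

First apply '-352 days', '+87 days': 2011-10-30 → 2011-02-07.
`%d` extracts the 2-digit day of month: 07.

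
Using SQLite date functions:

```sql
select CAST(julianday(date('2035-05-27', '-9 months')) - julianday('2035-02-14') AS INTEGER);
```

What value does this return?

-171

Adding -9 months to 2035-05-27 gives 2034-08-27.
4 days remain in August 2034 after the 27th (31 − 27).
September 2034: 30 days.
October 2034: 31 days.
November 2034: 30 days.
December 2034: 31 days.
January 2035: 31 days.
Then 14 days into February 2035.
Total: 4 + 30 + 31 + 30 + 31 + 31 + 14 = 171.
The subtraction is earlier − later, so the result is −171 → -171.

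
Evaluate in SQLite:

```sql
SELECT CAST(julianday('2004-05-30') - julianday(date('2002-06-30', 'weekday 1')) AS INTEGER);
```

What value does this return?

`weekday 1` advances to the next Monday; 2002-06-30 is a Sunday, so it moves forward to 2002-07-01.
30 days remain in July 2002 after the 1st (31 − 1).
Full months from August 2002 through April 2004 contribute their day counts.
Then 30 days into May 2004.
Total: 30 + 31 + 30 + 31 + 30 + 31 + 31 + 28 + 31 + 30 + 31 + 30 + 31 + 31 + 30 + 31 + 30 + 31 + 31 + 29 + 31 + 30 + 30 = 699.

699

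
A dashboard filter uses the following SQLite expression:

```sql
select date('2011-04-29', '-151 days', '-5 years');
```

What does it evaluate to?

2005-11-29

Applying '-151 days' to 2011-04-29: counting 151 days back gives 2010-11-29.
Adding -5 years to 2010-11-29 gives 2005-11-29.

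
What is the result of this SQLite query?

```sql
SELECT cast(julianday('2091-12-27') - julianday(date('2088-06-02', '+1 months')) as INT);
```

1273

Adding +1 month to 2088-06-02 gives 2088-07-02.
29 days remain in July 2088 after the 2nd (31 − 2).
Full months from August 2088 through November 2091 contribute their day counts.
Then 27 days into December 2091.
Total: 29 + 31 + 30 + 31 + 30 + 31 + 31 + 28 + 31 + 30 + 31 + 30 + 31 + 31 + 30 + 31 + 30 + 31 + 31 + 28 + 31 + 30 + 31 + 30 + 31 + 31 + 30 + 31 + 30 + 31 + 31 + 28 + 31 + 30 + 31 + 30 + 31 + 31 + 30 + 31 + 30 + 27 = 1273.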